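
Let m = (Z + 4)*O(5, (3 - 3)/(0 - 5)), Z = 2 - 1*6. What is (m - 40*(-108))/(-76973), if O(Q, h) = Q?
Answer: -4320/76973 ≈ -0.056124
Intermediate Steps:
Z = -4 (Z = 2 - 6 = -4)
m = 0 (m = (-4 + 4)*5 = 0*5 = 0)
(m - 40*(-108))/(-76973) = (0 - 40*(-108))/(-76973) = (0 + 4320)*(-1/76973) = 4320*(-1/76973) = -4320/76973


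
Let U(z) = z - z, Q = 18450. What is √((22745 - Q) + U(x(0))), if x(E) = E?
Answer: √4295 ≈ 65.536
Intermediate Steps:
U(z) = 0
√((22745 - Q) + U(x(0))) = √((22745 - 1*18450) + 0) = √((22745 - 18450) + 0) = √(4295 + 0) = √4295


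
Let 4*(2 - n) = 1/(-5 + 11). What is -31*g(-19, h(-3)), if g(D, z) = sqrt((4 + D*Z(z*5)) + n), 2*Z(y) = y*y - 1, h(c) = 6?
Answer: -31*I*sqrt(1228974)/12 ≈ -2863.9*I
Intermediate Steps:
Z(y) = -1/2 + y**2/2 (Z(y) = (y*y - 1)/2 = (y**2 - 1)/2 = (-1 + y**2)/2 = -1/2 + y**2/2)
n = 47/24 (n = 2 - 1/(4*(-5 + 11)) = 2 - 1/4/6 = 2 - 1/4*1/6 = 2 - 1/24 = 47/24 ≈ 1.9583)
g(D, z) = sqrt(143/24 + D*(-1/2 + 25*z**2/2)) (g(D, z) = sqrt((4 + D*(-1/2 + (z*5)**2/2)) + 47/24) = sqrt((4 + D*(-1/2 + (5*z)**2/2)) + 47/24) = sqrt((4 + D*(-1/2 + (25*z**2)/2)) + 47/24) = sqrt((4 + D*(-1/2 + 25*z**2/2)) + 47/24) = sqrt(143/24 + D*(-1/2 + 25*z**2/2)))
-31*g(-19, h(-3)) = -31*sqrt(6)*sqrt(143 + 12*(-19)*(-1 + 25*6**2))/12 = -31*sqrt(6)*sqrt(143 + 12*(-19)*(-1 + 25*36))/12 = -31*sqrt(6)*sqrt(143 + 12*(-19)*(-1 + 900))/12 = -31*sqrt(6)*sqrt(143 + 12*(-19)*899)/12 = -31*sqrt(6)*sqrt(143 - 204972)/12 = -31*sqrt(6)*sqrt(-204829)/12 = -31*sqrt(6)*I*sqrt(204829)/12 = -31*I*sqrt(1228974)/12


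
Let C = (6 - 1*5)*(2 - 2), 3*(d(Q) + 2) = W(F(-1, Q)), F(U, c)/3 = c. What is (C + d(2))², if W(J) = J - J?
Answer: 4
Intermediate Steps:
F(U, c) = 3*c
W(J) = 0
d(Q) = -2 (d(Q) = -2 + (⅓)*0 = -2 + 0 = -2)
C = 0 (C = (6 - 5)*0 = 1*0 = 0)
(C + d(2))² = (0 - 2)² = (-2)² = 4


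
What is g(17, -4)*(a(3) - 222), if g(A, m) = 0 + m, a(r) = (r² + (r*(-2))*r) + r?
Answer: 912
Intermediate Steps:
a(r) = r - r² (a(r) = (r² + (-2*r)*r) + r = (r² - 2*r²) + r = -r² + r = r - r²)
g(A, m) = m
g(17, -4)*(a(3) - 222) = -4*(3*(1 - 1*3) - 222) = -4*(3*(1 - 3) - 222) = -4*(3*(-2) - 222) = -4*(-6 - 222) = -4*(-228) = 912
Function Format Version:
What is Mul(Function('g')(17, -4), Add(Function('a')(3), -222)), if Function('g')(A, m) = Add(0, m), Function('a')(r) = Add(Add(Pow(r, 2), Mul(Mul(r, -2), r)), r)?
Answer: 912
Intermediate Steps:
Function('a')(r) = Add(r, Mul(-1, Pow(r, 2))) (Function('a')(r) = Add(Add(Pow(r, 2), Mul(Mul(-2, r), r)), r) = Add(Add(Pow(r, 2), Mul(-2, Pow(r, 2))), r) = Add(Mul(-1, Pow(r, 2)), r) = Add(r, Mul(-1, Pow(r, 2))))
Function('g')(A, m) = m
Mul(Function('g')(17, -4), Add(Function('a')(3), -222)) = Mul(-4, Add(Mul(3, Add(1, Mul(-1, 3))), -222)) = Mul(-4, Add(Mul(3, Add(1, -3)), -222)) = Mul(-4, Add(Mul(3, -2), -222)) = Mul(-4, Add(-6, -222)) = Mul(-4, -228) = 912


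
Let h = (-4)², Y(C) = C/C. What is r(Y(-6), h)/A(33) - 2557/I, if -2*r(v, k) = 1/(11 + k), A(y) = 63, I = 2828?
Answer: -621553/687204 ≈ -0.90447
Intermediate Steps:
Y(C) = 1
h = 16
r(v, k) = -1/(2*(11 + k))
r(Y(-6), h)/A(33) - 2557/I = -1/(22 + 2*16)/63 - 2557/2828 = -1/(22 + 32)*(1/63) - 2557*1/2828 = -1/54*(1/63) - 2557/2828 = -1*1/54*(1/63) - 2557/2828 = -1/54*1/63 - 2557/2828 = -1/3402 - 2557/2828 = -621553/687204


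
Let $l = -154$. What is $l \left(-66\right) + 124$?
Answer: $10288$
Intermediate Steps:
$l \left(-66\right) + 124 = \left(-154\right) \left(-66\right) + 124 = 10164 + 124 = 10288$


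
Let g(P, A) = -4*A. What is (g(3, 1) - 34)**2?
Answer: 1444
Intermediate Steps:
(g(3, 1) - 34)**2 = (-4*1 - 34)**2 = (-4 - 34)**2 = (-38)**2 = 1444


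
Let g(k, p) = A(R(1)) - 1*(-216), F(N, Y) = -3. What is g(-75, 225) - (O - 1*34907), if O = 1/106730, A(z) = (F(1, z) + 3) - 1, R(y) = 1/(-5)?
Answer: 3748571059/106730 ≈ 35122.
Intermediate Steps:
R(y) = -⅕
A(z) = -1 (A(z) = (-3 + 3) - 1 = 0 - 1 = -1)
g(k, p) = 215 (g(k, p) = -1 - 1*(-216) = -1 + 216 = 215)
O = 1/106730 ≈ 9.3694e-6
g(-75, 225) - (O - 1*34907) = 215 - (1/106730 - 1*34907) = 215 - (1/106730 - 34907) = 215 - 1*(-3725624109/106730) = 215 + 3725624109/106730 = 3748571059/106730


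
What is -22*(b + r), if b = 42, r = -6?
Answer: -792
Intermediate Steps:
-22*(b + r) = -22*(42 - 6) = -22*36 = -792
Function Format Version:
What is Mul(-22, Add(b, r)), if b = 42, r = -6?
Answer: -792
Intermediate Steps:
Mul(-22, Add(b, r)) = Mul(-22, Add(42, -6)) = Mul(-22, 36) = -792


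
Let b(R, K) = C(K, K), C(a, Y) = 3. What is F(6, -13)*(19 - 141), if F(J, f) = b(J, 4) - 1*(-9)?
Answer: -1464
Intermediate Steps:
b(R, K) = 3
F(J, f) = 12 (F(J, f) = 3 - 1*(-9) = 3 + 9 = 12)
F(6, -13)*(19 - 141) = 12*(19 - 141) = 12*(-122) = -1464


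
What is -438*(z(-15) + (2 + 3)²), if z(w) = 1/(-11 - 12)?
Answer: -251412/23 ≈ -10931.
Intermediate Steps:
z(w) = -1/23 (z(w) = 1/(-23) = -1/23)
-438*(z(-15) + (2 + 3)²) = -438*(-1/23 + (2 + 3)²) = -438*(-1/23 + 5²) = -438*(-1/23 + 25) = -438*574/23 = -251412/23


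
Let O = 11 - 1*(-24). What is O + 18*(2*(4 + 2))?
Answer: 251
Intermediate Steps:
O = 35 (O = 11 + 24 = 35)
O + 18*(2*(4 + 2)) = 35 + 18*(2*(4 + 2)) = 35 + 18*(2*6) = 35 + 18*12 = 35 + 216 = 251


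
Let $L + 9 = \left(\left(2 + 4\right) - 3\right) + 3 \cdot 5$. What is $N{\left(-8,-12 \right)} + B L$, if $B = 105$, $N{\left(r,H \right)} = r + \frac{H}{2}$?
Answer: $931$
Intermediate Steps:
$N{\left(r,H \right)} = r + \frac{H}{2}$ ($N{\left(r,H \right)} = r + H \frac{1}{2} = r + \frac{H}{2}$)
$L = 9$ ($L = -9 + \left(\left(\left(2 + 4\right) - 3\right) + 3 \cdot 5\right) = -9 + \left(\left(6 - 3\right) + 15\right) = -9 + \left(3 + 15\right) = -9 + 18 = 9$)
$N{\left(-8,-12 \right)} + B L = \left(-8 + \frac{1}{2} \left(-12\right)\right) + 105 \cdot 9 = \left(-8 - 6\right) + 945 = -14 + 945 = 931$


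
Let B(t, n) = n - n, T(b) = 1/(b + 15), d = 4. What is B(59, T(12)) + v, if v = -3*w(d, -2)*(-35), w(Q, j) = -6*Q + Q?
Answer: -2100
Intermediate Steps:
T(b) = 1/(15 + b)
B(t, n) = 0
w(Q, j) = -5*Q
v = -2100 (v = -(-15)*4*(-35) = -3*(-20)*(-35) = 60*(-35) = -2100)
B(59, T(12)) + v = 0 - 2100 = -2100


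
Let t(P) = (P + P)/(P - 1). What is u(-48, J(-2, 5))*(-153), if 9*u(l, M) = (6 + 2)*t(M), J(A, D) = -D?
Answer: -680/3 ≈ -226.67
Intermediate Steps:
t(P) = 2*P/(-1 + P) (t(P) = (2*P)/(-1 + P) = 2*P/(-1 + P))
u(l, M) = 16*M/(9*(-1 + M)) (u(l, M) = ((6 + 2)*(2*M/(-1 + M)))/9 = (8*(2*M/(-1 + M)))/9 = (16*M/(-1 + M))/9 = 16*M/(9*(-1 + M)))
u(-48, J(-2, 5))*(-153) = (16*(-1*5)/(9*(-1 - 1*5)))*(-153) = ((16/9)*(-5)/(-1 - 5))*(-153) = ((16/9)*(-5)/(-6))*(-153) = ((16/9)*(-5)*(-1/6))*(-153) = (40/27)*(-153) = -680/3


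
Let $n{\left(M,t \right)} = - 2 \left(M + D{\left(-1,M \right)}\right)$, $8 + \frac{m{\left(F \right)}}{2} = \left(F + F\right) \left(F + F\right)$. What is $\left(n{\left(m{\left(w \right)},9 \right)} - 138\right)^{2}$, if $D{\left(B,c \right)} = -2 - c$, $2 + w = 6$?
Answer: $17956$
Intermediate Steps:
$w = 4$ ($w = -2 + 6 = 4$)
$m{\left(F \right)} = -16 + 8 F^{2}$ ($m{\left(F \right)} = -16 + 2 \left(F + F\right) \left(F + F\right) = -16 + 2 \cdot 2 F 2 F = -16 + 2 \cdot 4 F^{2} = -16 + 8 F^{2}$)
$n{\left(M,t \right)} = 4$ ($n{\left(M,t \right)} = - 2 \left(M - \left(2 + M\right)\right) = \left(-2\right) \left(-2\right) = 4$)
$\left(n{\left(m{\left(w \right)},9 \right)} - 138\right)^{2} = \left(4 - 138\right)^{2} = \left(-134\right)^{2} = 17956$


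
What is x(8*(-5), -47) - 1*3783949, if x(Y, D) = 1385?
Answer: -3782564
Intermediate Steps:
x(8*(-5), -47) - 1*3783949 = 1385 - 1*3783949 = 1385 - 3783949 = -3782564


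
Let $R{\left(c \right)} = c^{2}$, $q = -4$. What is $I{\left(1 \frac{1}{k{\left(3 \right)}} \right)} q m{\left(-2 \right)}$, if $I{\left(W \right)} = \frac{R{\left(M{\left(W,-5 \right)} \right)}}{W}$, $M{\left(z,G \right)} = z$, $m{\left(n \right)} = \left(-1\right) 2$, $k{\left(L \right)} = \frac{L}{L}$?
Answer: $8$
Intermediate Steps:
$k{\left(L \right)} = 1$
$m{\left(n \right)} = -2$
$I{\left(W \right)} = W$ ($I{\left(W \right)} = \frac{W^{2}}{W} = W$)
$I{\left(1 \frac{1}{k{\left(3 \right)}} \right)} q m{\left(-2 \right)} = 1 \cdot 1^{-1} \left(-4\right) \left(-2\right) = 1 \cdot 1 \left(-4\right) \left(-2\right) = 1 \left(-4\right) \left(-2\right) = \left(-4\right) \left(-2\right) = 8$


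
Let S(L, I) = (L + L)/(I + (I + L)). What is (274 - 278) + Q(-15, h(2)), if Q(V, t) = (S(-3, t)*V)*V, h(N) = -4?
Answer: 1306/11 ≈ 118.73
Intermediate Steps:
S(L, I) = 2*L/(L + 2*I) (S(L, I) = (2*L)/(L + 2*I) = 2*L/(L + 2*I))
Q(V, t) = -6*V²/(-3 + 2*t) (Q(V, t) = ((2*(-3)/(-3 + 2*t))*V)*V = ((-6/(-3 + 2*t))*V)*V = (-6*V/(-3 + 2*t))*V = -6*V²/(-3 + 2*t))
(274 - 278) + Q(-15, h(2)) = (274 - 278) - 6*(-15)²/(-3 + 2*(-4)) = -4 - 6*225/(-3 - 8) = -4 - 6*225/(-11) = -4 - 6*225*(-1/11) = -4 + 1350/11 = 1306/11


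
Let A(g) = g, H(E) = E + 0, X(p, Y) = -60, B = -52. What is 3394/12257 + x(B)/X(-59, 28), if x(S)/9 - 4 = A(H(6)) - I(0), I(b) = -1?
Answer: -336601/245140 ≈ -1.3731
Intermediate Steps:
H(E) = E
x(S) = 99 (x(S) = 36 + 9*(6 - 1*(-1)) = 36 + 9*(6 + 1) = 36 + 9*7 = 36 + 63 = 99)
3394/12257 + x(B)/X(-59, 28) = 3394/12257 + 99/(-60) = 3394*(1/12257) + 99*(-1/60) = 3394/12257 - 33/20 = -336601/245140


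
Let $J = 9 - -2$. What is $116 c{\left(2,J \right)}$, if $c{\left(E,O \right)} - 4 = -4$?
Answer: $0$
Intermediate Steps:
$J = 11$ ($J = 9 + 2 = 11$)
$c{\left(E,O \right)} = 0$ ($c{\left(E,O \right)} = 4 - 4 = 0$)
$116 c{\left(2,J \right)} = 116 \cdot 0 = 0$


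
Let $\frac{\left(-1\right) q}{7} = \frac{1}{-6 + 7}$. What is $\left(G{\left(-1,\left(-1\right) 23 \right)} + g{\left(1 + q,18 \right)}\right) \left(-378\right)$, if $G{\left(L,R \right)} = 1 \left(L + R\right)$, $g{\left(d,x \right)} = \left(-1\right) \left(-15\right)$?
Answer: $3402$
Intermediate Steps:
$q = -7$ ($q = - \frac{7}{-6 + 7} = - \frac{7}{1} = \left(-7\right) 1 = -7$)
$g{\left(d,x \right)} = 15$
$G{\left(L,R \right)} = L + R$
$\left(G{\left(-1,\left(-1\right) 23 \right)} + g{\left(1 + q,18 \right)}\right) \left(-378\right) = \left(\left(-1 - 23\right) + 15\right) \left(-378\right) = \left(-24 + 15\right) \left(-378\right) = \left(-9\right) \left(-378\right) = 3402$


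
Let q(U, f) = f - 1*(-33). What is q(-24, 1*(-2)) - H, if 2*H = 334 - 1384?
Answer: 556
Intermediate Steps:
q(U, f) = 33 + f (q(U, f) = f + 33 = 33 + f)
H = -525 (H = (334 - 1384)/2 = (½)*(-1050) = -525)
q(-24, 1*(-2)) - H = (33 + 1*(-2)) - 1*(-525) = (33 - 2) + 525 = 31 + 525 = 556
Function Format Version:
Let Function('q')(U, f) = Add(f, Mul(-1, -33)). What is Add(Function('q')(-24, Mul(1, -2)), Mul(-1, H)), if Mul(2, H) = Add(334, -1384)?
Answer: 556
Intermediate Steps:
Function('q')(U, f) = Add(33, f) (Function('q')(U, f) = Add(f, 33) = Add(33, f))
H = -525 (H = Mul(Rational(1, 2), Add(334, -1384)) = Mul(Rational(1, 2), -1050) = -525)
Add(Function('q')(-24, Mul(1, -2)), Mul(-1, H)) = Add(Add(33, Mul(1, -2)), Mul(-1, -525)) = Add(Add(33, -2), 525) = Add(31, 525) = 556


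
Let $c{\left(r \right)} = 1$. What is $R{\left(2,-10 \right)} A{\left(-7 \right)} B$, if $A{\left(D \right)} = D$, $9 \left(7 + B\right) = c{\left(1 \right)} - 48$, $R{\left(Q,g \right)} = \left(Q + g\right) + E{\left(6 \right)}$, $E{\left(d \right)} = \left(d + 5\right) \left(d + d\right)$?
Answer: $\frac{95480}{9} \approx 10609.0$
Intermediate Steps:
$E{\left(d \right)} = 2 d \left(5 + d\right)$ ($E{\left(d \right)} = \left(5 + d\right) 2 d = 2 d \left(5 + d\right)$)
$R{\left(Q,g \right)} = 132 + Q + g$ ($R{\left(Q,g \right)} = \left(Q + g\right) + 2 \cdot 6 \left(5 + 6\right) = \left(Q + g\right) + 2 \cdot 6 \cdot 11 = \left(Q + g\right) + 132 = 132 + Q + g$)
$B = - \frac{110}{9}$ ($B = -7 + \frac{1 - 48}{9} = -7 + \frac{1}{9} \left(-47\right) = -7 - \frac{47}{9} = - \frac{110}{9} \approx -12.222$)
$R{\left(2,-10 \right)} A{\left(-7 \right)} B = \left(132 + 2 - 10\right) \left(-7\right) \left(- \frac{110}{9}\right) = 124 \left(-7\right) \left(- \frac{110}{9}\right) = \left(-868\right) \left(- \frac{110}{9}\right) = \frac{95480}{9}$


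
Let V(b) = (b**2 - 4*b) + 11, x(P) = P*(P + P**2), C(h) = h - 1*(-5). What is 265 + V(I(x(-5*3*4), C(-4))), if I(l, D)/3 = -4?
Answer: 468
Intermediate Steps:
C(h) = 5 + h (C(h) = h + 5 = 5 + h)
I(l, D) = -12 (I(l, D) = 3*(-4) = -12)
V(b) = 11 + b**2 - 4*b
265 + V(I(x(-5*3*4), C(-4))) = 265 + (11 + (-12)**2 - 4*(-12)) = 265 + (11 + 144 + 48) = 265 + 203 = 468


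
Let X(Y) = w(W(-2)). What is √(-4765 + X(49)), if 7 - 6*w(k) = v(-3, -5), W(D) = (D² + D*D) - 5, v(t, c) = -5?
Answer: I*√4763 ≈ 69.015*I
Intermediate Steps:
W(D) = -5 + 2*D² (W(D) = (D² + D²) - 5 = 2*D² - 5 = -5 + 2*D²)
w(k) = 2 (w(k) = 7/6 - ⅙*(-5) = 7/6 + ⅚ = 2)
X(Y) = 2
√(-4765 + X(49)) = √(-4765 + 2) = √(-4763) = I*√4763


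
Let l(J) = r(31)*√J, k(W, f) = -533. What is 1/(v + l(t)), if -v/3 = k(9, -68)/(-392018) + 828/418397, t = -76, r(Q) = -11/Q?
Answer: -258940439348019817516590/247395990317063218486733161 + 18347357179778795667857512*I*√19/247395990317063218486733161 ≈ -0.0010467 + 0.32326*I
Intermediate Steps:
l(J) = -11*√J/31 (l(J) = (-11/31)*√J = (-11*1/31)*√J = -11*√J/31)
v = -1642789515/164019155146 (v = -3*(-533/(-392018) + 828/418397) = -3*(-533*(-1/392018) + 828*(1/418397)) = -3*(533/392018 + 828/418397) = -3*547596505/164019155146 = -1642789515/164019155146 ≈ -0.010016)
1/(v + l(t)) = 1/(-1642789515/164019155146 - 22*I*√19/31)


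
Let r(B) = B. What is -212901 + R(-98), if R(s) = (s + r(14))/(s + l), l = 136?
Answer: -4045161/19 ≈ -2.1290e+5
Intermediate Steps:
R(s) = (14 + s)/(136 + s) (R(s) = (s + 14)/(s + 136) = (14 + s)/(136 + s))
-212901 + R(-98) = -212901 + (14 - 98)/(136 - 98) = -212901 - 84/38 = -212901 + (1/38)*(-84) = -212901 - 42/19 = -4045161/19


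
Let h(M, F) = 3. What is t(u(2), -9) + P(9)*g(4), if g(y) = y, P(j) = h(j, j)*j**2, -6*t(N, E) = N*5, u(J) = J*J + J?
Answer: 967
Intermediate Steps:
u(J) = J + J**2 (u(J) = J**2 + J = J + J**2)
t(N, E) = -5*N/6 (t(N, E) = -N*5/6 = -5*N/6)
P(j) = 3*j**2
t(u(2), -9) + P(9)*g(4) = -5*(1 + 2)/3 + (3*9**2)*4 = -5*3/3 + (3*81)*4 = -5/6*6 + 243*4 = -5 + 972 = 967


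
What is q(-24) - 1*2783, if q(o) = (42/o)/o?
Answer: -267161/96 ≈ -2782.9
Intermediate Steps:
q(o) = 42/o²
q(-24) - 1*2783 = 42/(-24)² - 1*2783 = 42*(1/576) - 2783 = 7/96 - 2783 = -267161/96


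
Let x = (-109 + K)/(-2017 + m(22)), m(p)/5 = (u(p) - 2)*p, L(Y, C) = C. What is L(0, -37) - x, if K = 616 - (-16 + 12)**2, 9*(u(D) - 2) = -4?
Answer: -683522/18593 ≈ -36.762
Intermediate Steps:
u(D) = 14/9 (u(D) = 2 + (1/9)*(-4) = 2 - 4/9 = 14/9)
m(p) = -20*p/9 (m(p) = 5*((14/9 - 2)*p) = 5*(-4*p/9) = -20*p/9)
K = 600 (K = 616 - 1*(-4)**2 = 616 - 1*16 = 616 - 16 = 600)
x = -4419/18593 (x = (-109 + 600)/(-2017 - 20/9*22) = 491/(-2017 - 440/9) = 491/(-18593/9) = 491*(-9/18593) = -4419/18593 ≈ -0.23767)
L(0, -37) - x = -37 - 1*(-4419/18593) = -37 + 4419/18593 = -683522/18593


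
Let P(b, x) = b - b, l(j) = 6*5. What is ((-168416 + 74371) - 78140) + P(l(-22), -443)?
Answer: -172185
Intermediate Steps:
l(j) = 30
P(b, x) = 0
((-168416 + 74371) - 78140) + P(l(-22), -443) = ((-168416 + 74371) - 78140) + 0 = (-94045 - 78140) + 0 = -172185 + 0 = -172185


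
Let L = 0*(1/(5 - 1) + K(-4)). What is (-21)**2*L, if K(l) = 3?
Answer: 0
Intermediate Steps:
L = 0 (L = 0*(1/(5 - 1) + 3) = 0*(1/4 + 3) = 0*(13/4) = 0)
(-21)**2*L = (-21)**2*0 = 441*0 = 0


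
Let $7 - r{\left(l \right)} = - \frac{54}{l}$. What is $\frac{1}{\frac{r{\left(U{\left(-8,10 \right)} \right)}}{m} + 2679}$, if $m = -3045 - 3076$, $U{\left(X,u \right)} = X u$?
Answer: $\frac{244840}{655926107} \approx 0.00037327$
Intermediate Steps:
$m = -6121$
$r{\left(l \right)} = 7 + \frac{54}{l}$ ($r{\left(l \right)} = 7 - - \frac{54}{l} = 7 + \frac{54}{l}$)
$\frac{1}{\frac{r{\left(U{\left(-8,10 \right)} \right)}}{m} + 2679} = \frac{1}{\frac{7 + \frac{54}{\left(-8\right) 10}}{-6121} + 2679} = \frac{1}{\left(7 + \frac{54}{-80}\right) \left(- \frac{1}{6121}\right) + 2679} = \frac{1}{\left(7 + 54 \left(- \frac{1}{80}\right)\right) \left(- \frac{1}{6121}\right) + 2679} = \frac{1}{\left(7 - \frac{27}{40}\right) \left(- \frac{1}{6121}\right) + 2679} = \frac{1}{\frac{253}{40} \left(- \frac{1}{6121}\right) + 2679} = \frac{1}{- \frac{253}{244840} + 2679} = \frac{1}{\frac{655926107}{244840}} = \frac{244840}{655926107}$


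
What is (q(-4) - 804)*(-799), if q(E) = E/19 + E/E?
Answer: 12193539/19 ≈ 6.4177e+5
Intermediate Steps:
q(E) = 1 + E/19 (q(E) = E*(1/19) + 1 = E/19 + 1 = 1 + E/19)
(q(-4) - 804)*(-799) = ((1 + (1/19)*(-4)) - 804)*(-799) = ((1 - 4/19) - 804)*(-799) = (15/19 - 804)*(-799) = -15261/19*(-799) = 12193539/19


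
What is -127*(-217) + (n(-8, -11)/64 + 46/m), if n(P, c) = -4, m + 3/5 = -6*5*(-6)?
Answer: 17196937/624 ≈ 27559.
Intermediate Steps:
m = 897/5 (m = -⅗ - 6*5*(-6) = -⅗ - 30*(-6) = -⅗ + 180 = 897/5 ≈ 179.40)
-127*(-217) + (n(-8, -11)/64 + 46/m) = -127*(-217) + (-4/64 + 46/(897/5)) = 27559 + (-4*1/64 + 46*(5/897)) = 27559 + (-1/16 + 10/39) = 27559 + 121/624 = 17196937/624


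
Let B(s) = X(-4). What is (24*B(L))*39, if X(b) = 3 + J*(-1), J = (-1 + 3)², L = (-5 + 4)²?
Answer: -936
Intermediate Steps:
L = 1 (L = (-1)² = 1)
J = 4 (J = 2² = 4)
X(b) = -1 (X(b) = 3 + 4*(-1) = 3 - 4 = -1)
B(s) = -1
(24*B(L))*39 = (24*(-1))*39 = -24*39 = -936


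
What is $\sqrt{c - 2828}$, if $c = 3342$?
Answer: $\sqrt{514} \approx 22.672$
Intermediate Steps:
$\sqrt{c - 2828} = \sqrt{3342 - 2828} = \sqrt{514}$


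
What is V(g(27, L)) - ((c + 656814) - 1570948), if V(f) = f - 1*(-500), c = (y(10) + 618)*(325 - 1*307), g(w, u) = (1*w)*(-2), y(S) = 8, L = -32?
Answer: 903312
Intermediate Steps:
g(w, u) = -2*w (g(w, u) = w*(-2) = -2*w)
c = 11268 (c = (8 + 618)*(325 - 1*307) = 626*(325 - 307) = 626*18 = 11268)
V(f) = 500 + f (V(f) = f + 500 = 500 + f)
V(g(27, L)) - ((c + 656814) - 1570948) = (500 - 2*27) - ((11268 + 656814) - 1570948) = (500 - 54) - (668082 - 1570948) = 446 - 1*(-902866) = 446 + 902866 = 903312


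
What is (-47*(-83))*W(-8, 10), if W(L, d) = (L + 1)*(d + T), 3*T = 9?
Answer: -354991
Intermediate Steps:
T = 3 (T = (⅓)*9 = 3)
W(L, d) = (1 + L)*(3 + d) (W(L, d) = (L + 1)*(d + 3) = (1 + L)*(3 + d))
(-47*(-83))*W(-8, 10) = (-47*(-83))*(3 + 10 + 3*(-8) - 8*10) = 3901*(3 + 10 - 24 - 80) = 3901*(-91) = -354991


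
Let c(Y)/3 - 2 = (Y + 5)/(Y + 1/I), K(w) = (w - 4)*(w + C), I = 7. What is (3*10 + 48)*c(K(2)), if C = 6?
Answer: 23322/37 ≈ 630.32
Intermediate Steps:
K(w) = (-4 + w)*(6 + w) (K(w) = (w - 4)*(w + 6) = (-4 + w)*(6 + w))
c(Y) = 6 + 3*(5 + Y)/(1/7 + Y) (c(Y) = 6 + 3*((Y + 5)/(Y + 1/7)) = 6 + 3*((5 + Y)/(Y + 1/7)) = 6 + 3*((5 + Y)/(1/7 + Y)) = 6 + 3*(5 + Y)/(1/7 + Y))
(3*10 + 48)*c(K(2)) = (3*10 + 48)*(3*(37 + 21*(-24 + 2**2 + 2*2))/(1 + 7*(-24 + 2**2 + 2*2))) = (30 + 48)*(3*(37 + 21*(-24 + 4 + 4))/(1 + 7*(-24 + 4 + 4))) = 78*(3*(37 + 21*(-16))/(1 + 7*(-16))) = 78*(3*(37 - 336)/(1 - 112)) = 78*(3*(-299)/(-111)) = 78*(3*(-1/111)*(-299)) = 78*(299/37) = 23322/37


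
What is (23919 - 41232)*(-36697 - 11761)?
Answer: 838953354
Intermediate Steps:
(23919 - 41232)*(-36697 - 11761) = -17313*(-48458) = 838953354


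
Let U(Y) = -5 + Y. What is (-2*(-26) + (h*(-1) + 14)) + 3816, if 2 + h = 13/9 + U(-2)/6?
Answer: 69907/18 ≈ 3883.7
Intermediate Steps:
h = -31/18 (h = -2 + (13/9 + (-5 - 2)/6) = -2 + (13*(⅑) - 7*⅙) = -2 + (13/9 - 7/6) = -2 + 5/18 = -31/18 ≈ -1.7222)
(-2*(-26) + (h*(-1) + 14)) + 3816 = (-2*(-26) + (-31/18*(-1) + 14)) + 3816 = (52 + (31/18 + 14)) + 3816 = (52 + 283/18) + 3816 = 1219/18 + 3816 = 69907/18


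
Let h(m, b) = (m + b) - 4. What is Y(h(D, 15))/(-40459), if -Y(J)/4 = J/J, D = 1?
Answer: 4/40459 ≈ 9.8865e-5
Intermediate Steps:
h(m, b) = -4 + b + m (h(m, b) = (b + m) - 4 = -4 + b + m)
Y(J) = -4 (Y(J) = -4*J/J = -4*1 = -4)
Y(h(D, 15))/(-40459) = -4/(-40459) = -4*(-1/40459) = 4/40459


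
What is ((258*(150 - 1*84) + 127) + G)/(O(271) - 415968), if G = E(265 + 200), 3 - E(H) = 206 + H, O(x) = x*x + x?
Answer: -16487/342256 ≈ -0.048172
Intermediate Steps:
O(x) = x + x² (O(x) = x² + x = x + x²)
E(H) = -203 - H (E(H) = 3 - (206 + H) = 3 + (-206 - H) = -203 - H)
G = -668 (G = -203 - (265 + 200) = -203 - 1*465 = -203 - 465 = -668)
((258*(150 - 1*84) + 127) + G)/(O(271) - 415968) = ((258*(150 - 1*84) + 127) - 668)/(271*(1 + 271) - 415968) = ((258*(150 - 84) + 127) - 668)/(271*272 - 415968) = ((258*66 + 127) - 668)/(73712 - 415968) = ((17028 + 127) - 668)/(-342256) = (17155 - 668)*(-1/342256) = 16487*(-1/342256) = -16487/342256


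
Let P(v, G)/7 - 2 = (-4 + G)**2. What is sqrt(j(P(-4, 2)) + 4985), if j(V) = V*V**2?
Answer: sqrt(79073) ≈ 281.20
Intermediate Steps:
P(v, G) = 14 + 7*(-4 + G)**2
j(V) = V**3
sqrt(j(P(-4, 2)) + 4985) = sqrt((14 + 7*(-4 + 2)**2)**3 + 4985) = sqrt((14 + 7*(-2)**2)**3 + 4985) = sqrt((14 + 7*4)**3 + 4985) = sqrt((14 + 28)**3 + 4985) = sqrt(42**3 + 4985) = sqrt(74088 + 4985) = sqrt(79073)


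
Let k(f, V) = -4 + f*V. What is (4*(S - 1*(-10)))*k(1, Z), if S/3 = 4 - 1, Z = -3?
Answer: -532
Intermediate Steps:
k(f, V) = -4 + V*f
S = 9 (S = 3*(4 - 1) = 3*3 = 9)
(4*(S - 1*(-10)))*k(1, Z) = (4*(9 - 1*(-10)))*(-4 - 3*1) = (4*(9 + 10))*(-4 - 3) = (4*19)*(-7) = 76*(-7) = -532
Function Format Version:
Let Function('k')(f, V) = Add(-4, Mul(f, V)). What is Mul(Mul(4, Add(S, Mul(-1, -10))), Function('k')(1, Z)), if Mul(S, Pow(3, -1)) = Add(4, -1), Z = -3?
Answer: -532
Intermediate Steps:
Function('k')(f, V) = Add(-4, Mul(V, f))
S = 9 (S = Mul(3, Add(4, -1)) = Mul(3, 3) = 9)
Mul(Mul(4, Add(S, Mul(-1, -10))), Function('k')(1, Z)) = Mul(Mul(4, Add(9, Mul(-1, -10))), Add(-4, Mul(-3, 1))) = Mul(Mul(4, Add(9, 10)), Add(-4, -3)) = Mul(Mul(4, 19), -7) = Mul(76, -7) = -532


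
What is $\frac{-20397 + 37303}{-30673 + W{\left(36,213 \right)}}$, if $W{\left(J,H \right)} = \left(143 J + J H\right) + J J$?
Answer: $- \frac{16906}{16561} \approx -1.0208$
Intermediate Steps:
$W{\left(J,H \right)} = J^{2} + 143 J + H J$ ($W{\left(J,H \right)} = \left(143 J + H J\right) + J^{2} = J^{2} + 143 J + H J$)
$\frac{-20397 + 37303}{-30673 + W{\left(36,213 \right)}} = \frac{-20397 + 37303}{-30673 + 36 \left(143 + 213 + 36\right)} = \frac{16906}{-30673 + 36 \cdot 392} = \frac{16906}{-30673 + 14112} = \frac{16906}{-16561} = 16906 \left(- \frac{1}{16561}\right) = - \frac{16906}{16561}$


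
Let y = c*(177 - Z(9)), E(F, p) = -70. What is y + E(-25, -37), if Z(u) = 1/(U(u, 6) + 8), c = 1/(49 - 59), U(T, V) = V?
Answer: -12277/140 ≈ -87.693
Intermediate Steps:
c = -1/10 (c = 1/(-10) = -1/10 ≈ -0.10000)
Z(u) = 1/14 (Z(u) = 1/(6 + 8) = 1/14)
y = -2477/140 (y = -(177 - 1*1/14)/10 = -(177 - 1/14)/10 = -1/10*2477/14 = -2477/140 ≈ -17.693)
y + E(-25, -37) = -2477/140 - 70 = -12277/140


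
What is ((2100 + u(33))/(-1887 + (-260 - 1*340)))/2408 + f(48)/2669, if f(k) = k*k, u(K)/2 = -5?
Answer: 6896188687/7991914812 ≈ 0.86290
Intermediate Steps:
u(K) = -10 (u(K) = 2*(-5) = -10)
f(k) = k**2
((2100 + u(33))/(-1887 + (-260 - 1*340)))/2408 + f(48)/2669 = ((2100 - 10)/(-1887 + (-260 - 1*340)))/2408 + 48**2/2669 = (2090/(-1887 + (-260 - 340)))*(1/2408) + 2304*(1/2669) = (2090/(-1887 - 600))*(1/2408) + 2304/2669 = (2090/(-2487))*(1/2408) + 2304/2669 = (2090*(-1/2487))*(1/2408) + 2304/2669 = -2090/2487*1/2408 + 2304/2669 = -1045/2994348 + 2304/2669 = 6896188687/7991914812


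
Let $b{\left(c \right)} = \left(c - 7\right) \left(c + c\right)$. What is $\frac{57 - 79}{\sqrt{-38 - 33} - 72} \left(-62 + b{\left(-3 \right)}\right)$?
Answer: $- \frac{3168}{5255} - \frac{44 i \sqrt{71}}{5255} \approx -0.60285 - 0.070552 i$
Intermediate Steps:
$b{\left(c \right)} = 2 c \left(-7 + c\right)$ ($b{\left(c \right)} = \left(-7 + c\right) 2 c = 2 c \left(-7 + c\right)$)
$\frac{57 - 79}{\sqrt{-38 - 33} - 72} \left(-62 + b{\left(-3 \right)}\right) = \frac{57 - 79}{\sqrt{-38 - 33} - 72} \left(-62 + 2 \left(-3\right) \left(-7 - 3\right)\right) = - \frac{22}{\sqrt{-71} - 72} \left(-62 + 2 \left(-3\right) \left(-10\right)\right) = - \frac{22}{i \sqrt{71} - 72} \left(-62 + 60\right) = - \frac{22}{-72 + i \sqrt{71}} \left(-2\right) = \frac{44}{-72 + i \sqrt{71}}$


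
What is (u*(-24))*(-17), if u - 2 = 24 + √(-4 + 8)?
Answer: 11424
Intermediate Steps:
u = 28 (u = 2 + (24 + √(-4 + 8)) = 2 + (24 + √4) = 2 + (24 + 2) = 2 + 26 = 28)
(u*(-24))*(-17) = (28*(-24))*(-17) = -672*(-17) = 11424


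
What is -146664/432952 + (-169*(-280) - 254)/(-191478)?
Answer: -3028765514/5181298941 ≈ -0.58456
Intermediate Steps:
-146664/432952 + (-169*(-280) - 254)/(-191478) = -146664*1/432952 + (47320 - 254)*(-1/191478) = -18333/54119 + 47066*(-1/191478) = -18333/54119 - 23533/95739 = -3028765514/5181298941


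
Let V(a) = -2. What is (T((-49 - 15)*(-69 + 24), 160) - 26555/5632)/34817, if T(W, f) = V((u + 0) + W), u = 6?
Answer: -37819/196089344 ≈ -0.00019287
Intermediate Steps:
T(W, f) = -2
(T((-49 - 15)*(-69 + 24), 160) - 26555/5632)/34817 = (-2 - 26555/5632)/34817 = (-2 - 26555*1/5632)*(1/34817) = (-2 - 26555/5632)*(1/34817) = -37819/5632*1/34817 = -37819/196089344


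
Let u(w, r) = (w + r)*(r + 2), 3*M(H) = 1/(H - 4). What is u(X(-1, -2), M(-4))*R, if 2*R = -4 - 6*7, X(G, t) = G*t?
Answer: -50807/576 ≈ -88.207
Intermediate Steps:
M(H) = 1/(3*(-4 + H)) (M(H) = 1/(3*(H - 4)) = 1/(3*(-4 + H)))
R = -23 (R = (-4 - 6*7)/2 = (-4 - 42)/2 = (1/2)*(-46) = -23)
u(w, r) = (2 + r)*(r + w) (u(w, r) = (r + w)*(2 + r) = (2 + r)*(r + w))
u(X(-1, -2), M(-4))*R = ((1/(3*(-4 - 4)))**2 + 2*(1/(3*(-4 - 4))) + 2*(-1*(-2)) + (1/(3*(-4 - 4)))*(-1*(-2)))*(-23) = (((1/3)/(-8))**2 + 2*((1/3)/(-8)) + 2*2 + ((1/3)/(-8))*2)*(-23) = (((1/3)*(-1/8))**2 + 2*((1/3)*(-1/8)) + 4 + ((1/3)*(-1/8))*2)*(-23) = ((-1/24)**2 + 2*(-1/24) + 4 - 1/24*2)*(-23) = (1/576 - 1/12 + 4 - 1/12)*(-23) = (2209/576)*(-23) = -50807/576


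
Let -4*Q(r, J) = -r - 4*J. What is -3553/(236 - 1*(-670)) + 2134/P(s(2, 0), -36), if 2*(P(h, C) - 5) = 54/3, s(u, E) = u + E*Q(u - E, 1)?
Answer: 941831/6342 ≈ 148.51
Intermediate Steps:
Q(r, J) = J + r/4 (Q(r, J) = -(-r - 4*J)/4 = J + r/4)
s(u, E) = u + E*(1 - E/4 + u/4) (s(u, E) = u + E*(1 + (u - E)/4) = u + E*(1 + (-E/4 + u/4)) = u + E*(1 - E/4 + u/4))
P(h, C) = 14 (P(h, C) = 5 + (54/3)/2 = 5 + (54*(⅓))/2 = 5 + (½)*18 = 5 + 9 = 14)
-3553/(236 - 1*(-670)) + 2134/P(s(2, 0), -36) = -3553/(236 - 1*(-670)) + 2134/14 = -3553/(236 + 670) + 2134*(1/14) = -3553/906 + 1067/7 = 941831/6342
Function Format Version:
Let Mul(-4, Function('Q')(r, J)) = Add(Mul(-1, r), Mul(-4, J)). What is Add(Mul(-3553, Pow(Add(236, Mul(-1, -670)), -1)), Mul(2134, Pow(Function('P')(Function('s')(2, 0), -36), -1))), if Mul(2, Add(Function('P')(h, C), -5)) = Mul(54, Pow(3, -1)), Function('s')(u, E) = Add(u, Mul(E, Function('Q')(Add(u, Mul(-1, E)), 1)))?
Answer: Rational(941831, 6342) ≈ 148.51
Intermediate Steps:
Function('Q')(r, J) = Add(J, Mul(Rational(1, 4), r)) (Function('Q')(r, J) = Mul(Rational(-1, 4), Add(Mul(-1, r), Mul(-4, J))) = Add(J, Mul(Rational(1, 4), r)))
Function('s')(u, E) = Add(u, Mul(E, Add(1, Mul(Rational(-1, 4), E), Mul(Rational(1, 4), u)))) (Function('s')(u, E) = Add(u, Mul(E, Add(1, Mul(Rational(1, 4), Add(u, Mul(-1, E)))))) = Add(u, Mul(E, Add(1, Add(Mul(Rational(-1, 4), E), Mul(Rational(1, 4), u))))) = Add(u, Mul(E, Add(1, Mul(Rational(-1, 4), E), Mul(Rational(1, 4), u)))))
Function('P')(h, C) = 14 (Function('P')(h, C) = Add(5, Mul(Rational(1, 2), Mul(54, Pow(3, -1)))) = Add(5, Mul(Rational(1, 2), Mul(54, Rational(1, 3)))) = Add(5, Mul(Rational(1, 2), 18)) = Add(5, 9) = 14)
Add(Mul(-3553, Pow(Add(236, Mul(-1, -670)), -1)), Mul(2134, Pow(Function('P')(Function('s')(2, 0), -36), -1))) = Add(Mul(-3553, Pow(Add(236, Mul(-1, -670)), -1)), Mul(2134, Pow(14, -1))) = Add(Mul(-3553, Pow(Add(236, 670), -1)), Mul(2134, Rational(1, 14))) = Add(Mul(-3553, Pow(906, -1)), Rational(1067, 7)) = Add(Mul(-3553, Rational(1, 906)), Rational(1067, 7)) = Add(Rational(-3553, 906), Rational(1067, 7)) = Rational(941831, 6342)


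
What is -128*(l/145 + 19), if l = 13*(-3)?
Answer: -347648/145 ≈ -2397.6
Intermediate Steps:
l = -39
-128*(l/145 + 19) = -128*(-39/145 + 19) = -128*2716/145 = -347648/145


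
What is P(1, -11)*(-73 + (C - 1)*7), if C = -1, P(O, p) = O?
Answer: -87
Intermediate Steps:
P(1, -11)*(-73 + (C - 1)*7) = 1*(-73 + (-1 - 1)*7) = 1*(-73 - 2*7) = 1*(-73 - 14) = 1*(-87) = -87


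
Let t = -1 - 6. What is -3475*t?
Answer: 24325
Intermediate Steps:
t = -7
-3475*t = -3475*(-7) = 24325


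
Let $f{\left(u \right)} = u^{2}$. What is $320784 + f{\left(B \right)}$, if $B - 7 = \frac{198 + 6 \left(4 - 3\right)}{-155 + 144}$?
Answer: $\frac{38830993}{121} \approx 3.2092 \cdot 10^{5}$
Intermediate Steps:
$B = - \frac{127}{11}$ ($B = 7 + \frac{198 + 6 \left(4 - 3\right)}{-155 + 144} = 7 + \frac{198 + 6 \cdot 1}{-11} = 7 + \left(198 + 6\right) \left(- \frac{1}{11}\right) = 7 + 204 \left(- \frac{1}{11}\right) = 7 - \frac{204}{11} = - \frac{127}{11} \approx -11.545$)
$320784 + f{\left(B \right)} = 320784 + \left(- \frac{127}{11}\right)^{2} = 320784 + \frac{16129}{121} = \frac{38830993}{121}$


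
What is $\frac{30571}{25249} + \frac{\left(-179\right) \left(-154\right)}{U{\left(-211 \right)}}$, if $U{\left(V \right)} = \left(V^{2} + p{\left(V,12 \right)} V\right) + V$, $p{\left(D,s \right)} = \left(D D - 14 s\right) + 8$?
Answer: $\frac{284099172697}{235216174389} \approx 1.2078$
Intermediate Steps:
$p{\left(D,s \right)} = 8 + D^{2} - 14 s$ ($p{\left(D,s \right)} = \left(D^{2} - 14 s\right) + 8 = 8 + D^{2} - 14 s$)
$U{\left(V \right)} = V + V^{2} + V \left(-160 + V^{2}\right)$ ($U{\left(V \right)} = \left(V^{2} + \left(8 + V^{2} - 168\right) V\right) + V = \left(V^{2} + \left(-160 + V^{2}\right) V\right) + V = \left(V^{2} + V \left(-160 + V^{2}\right)\right) + V = V + V^{2} + V \left(-160 + V^{2}\right)$)
$\frac{30571}{25249} + \frac{\left(-179\right) \left(-154\right)}{U{\left(-211 \right)}} = \frac{30571}{25249} + \frac{\left(-179\right) \left(-154\right)}{\left(-211\right) \left(-159 - 211 + \left(-211\right)^{2}\right)} = 30571 \cdot \frac{1}{25249} + \frac{27566}{\left(-211\right) \left(-159 - 211 + 44521\right)} = \frac{30571}{25249} + \frac{27566}{\left(-211\right) 44151} = \frac{30571}{25249} + \frac{27566}{-9315861} = \frac{30571}{25249} + 27566 \left(- \frac{1}{9315861}\right) = \frac{30571}{25249} - \frac{27566}{9315861} = \frac{284099172697}{235216174389}$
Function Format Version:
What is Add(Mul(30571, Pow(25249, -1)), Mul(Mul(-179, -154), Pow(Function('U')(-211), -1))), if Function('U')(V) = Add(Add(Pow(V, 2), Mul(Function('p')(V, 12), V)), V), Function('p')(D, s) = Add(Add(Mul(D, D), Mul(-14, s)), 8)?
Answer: Rational(284099172697, 235216174389) ≈ 1.2078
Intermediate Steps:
Function('p')(D, s) = Add(8, Pow(D, 2), Mul(-14, s)) (Function('p')(D, s) = Add(Add(Pow(D, 2), Mul(-14, s)), 8) = Add(8, Pow(D, 2), Mul(-14, s)))
Function('U')(V) = Add(V, Pow(V, 2), Mul(V, Add(-160, Pow(V, 2)))) (Function('U')(V) = Add(Add(Pow(V, 2), Mul(Add(8, Pow(V, 2), Mul(-14, 12)), V)), V) = Add(Add(Pow(V, 2), Mul(Add(8, Pow(V, 2), -168), V)), V) = Add(Add(Pow(V, 2), Mul(Add(-160, Pow(V, 2)), V)), V) = Add(Add(Pow(V, 2), Mul(V, Add(-160, Pow(V, 2)))), V) = Add(V, Pow(V, 2), Mul(V, Add(-160, Pow(V, 2)))))
Add(Mul(30571, Pow(25249, -1)), Mul(Mul(-179, -154), Pow(Function('U')(-211), -1))) = Add(Mul(30571, Pow(25249, -1)), Mul(Mul(-179, -154), Pow(Mul(-211, Add(-159, -211, Pow(-211, 2))), -1))) = Add(Mul(30571, Rational(1, 25249)), Mul(27566, Pow(Mul(-211, Add(-159, -211, 44521)), -1))) = Add(Rational(30571, 25249), Mul(27566, Pow(Mul(-211, 44151), -1))) = Add(Rational(30571, 25249), Mul(27566, Pow(-9315861, -1))) = Add(Rational(30571, 25249), Mul(27566, Rational(-1, 9315861))) = Add(Rational(30571, 25249), Rational(-27566, 9315861)) = Rational(284099172697, 235216174389)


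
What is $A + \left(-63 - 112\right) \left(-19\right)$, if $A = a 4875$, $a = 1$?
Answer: $8200$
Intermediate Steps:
$A = 4875$ ($A = 1 \cdot 4875 = 4875$)
$A + \left(-63 - 112\right) \left(-19\right) = 4875 + \left(-63 - 112\right) \left(-19\right) = 4875 - -3325 = 4875 + 3325 = 8200$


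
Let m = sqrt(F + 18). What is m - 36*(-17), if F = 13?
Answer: 612 + sqrt(31) ≈ 617.57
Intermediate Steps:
m = sqrt(31) (m = sqrt(13 + 18) = sqrt(31) ≈ 5.5678)
m - 36*(-17) = sqrt(31) - 36*(-17) = sqrt(31) + 612 = 612 + sqrt(31)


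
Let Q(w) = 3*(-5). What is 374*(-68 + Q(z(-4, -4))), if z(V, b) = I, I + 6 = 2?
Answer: -31042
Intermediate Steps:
I = -4 (I = -6 + 2 = -4)
z(V, b) = -4
Q(w) = -15
374*(-68 + Q(z(-4, -4))) = 374*(-68 - 15) = 374*(-83) = -31042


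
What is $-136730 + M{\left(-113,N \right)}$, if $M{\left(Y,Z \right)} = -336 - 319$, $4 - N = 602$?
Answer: $-137385$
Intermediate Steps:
$N = -598$ ($N = 4 - 602 = -598$)
$M{\left(Y,Z \right)} = -655$ ($M{\left(Y,Z \right)} = -336 - 319 = -655$)
$-136730 + M{\left(-113,N \right)} = -136730 - 655 = -137385$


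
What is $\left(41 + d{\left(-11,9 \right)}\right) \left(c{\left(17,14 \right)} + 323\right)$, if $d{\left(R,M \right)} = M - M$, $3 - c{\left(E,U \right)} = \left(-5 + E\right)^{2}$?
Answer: $7462$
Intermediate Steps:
$c{\left(E,U \right)} = 3 - \left(-5 + E\right)^{2}$
$d{\left(R,M \right)} = 0$
$\left(41 + d{\left(-11,9 \right)}\right) \left(c{\left(17,14 \right)} + 323\right) = \left(41 + 0\right) \left(\left(3 - \left(-5 + 17\right)^{2}\right) + 323\right) = 41 \left(\left(3 - 12^{2}\right) + 323\right) = 41 \left(\left(3 - 144\right) + 323\right) = 41 \left(-141 + 323\right) = 41 \cdot 182 = 7462$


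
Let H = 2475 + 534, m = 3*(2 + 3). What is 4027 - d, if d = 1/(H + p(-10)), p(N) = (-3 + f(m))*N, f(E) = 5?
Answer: 12036702/2989 ≈ 4027.0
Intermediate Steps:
m = 15 (m = 3*5 = 15)
p(N) = 2*N (p(N) = (-3 + 5)*N = 2*N)
H = 3009
d = 1/2989 (d = 1/(3009 + 2*(-10)) = 1/(3009 - 20) = 1/2989 ≈ 0.00033456)
4027 - d = 4027 - 1*1/2989 = 4027 - 1/2989 = 12036702/2989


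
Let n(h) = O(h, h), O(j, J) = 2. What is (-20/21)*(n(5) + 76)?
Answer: -520/7 ≈ -74.286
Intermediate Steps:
n(h) = 2
(-20/21)*(n(5) + 76) = (-20/21)*(2 + 76) = -20*1/21*78 = -20/21*78 = -520/7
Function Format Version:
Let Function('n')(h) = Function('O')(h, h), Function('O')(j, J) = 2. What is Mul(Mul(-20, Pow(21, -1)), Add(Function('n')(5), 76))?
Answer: Rational(-520, 7) ≈ -74.286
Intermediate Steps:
Function('n')(h) = 2
Mul(Mul(-20, Pow(21, -1)), Add(Function('n')(5), 76)) = Mul(Mul(-20, Pow(21, -1)), Add(2, 76)) = Mul(Mul(-20, Rational(1, 21)), 78) = Mul(Rational(-20, 21), 78) = Rational(-520, 7)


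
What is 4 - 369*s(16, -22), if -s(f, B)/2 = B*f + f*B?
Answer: -519548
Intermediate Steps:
s(f, B) = -4*B*f (s(f, B) = -2*(B*f + f*B) = -2*(B*f + B*f) = -4*B*f)
4 - 369*s(16, -22) = 4 - (-1476)*(-22)*16 = 4 - 369*1408 = 4 - 519552 = -519548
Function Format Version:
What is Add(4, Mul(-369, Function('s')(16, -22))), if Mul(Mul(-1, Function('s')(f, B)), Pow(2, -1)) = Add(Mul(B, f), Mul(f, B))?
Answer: -519548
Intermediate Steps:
Function('s')(f, B) = Mul(-4, B, f) (Function('s')(f, B) = Mul(-2, Add(Mul(B, f), Mul(f, B))) = Mul(-2, Add(Mul(B, f), Mul(B, f))) = Mul(-2, Mul(2, B, f)) = Mul(-4, B, f))
Add(4, Mul(-369, Function('s')(16, -22))) = Add(4, Mul(-369, Mul(-4, -22, 16))) = Add(4, Mul(-369, 1408)) = Add(4, -519552) = -519548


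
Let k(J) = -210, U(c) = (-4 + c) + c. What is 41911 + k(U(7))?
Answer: 41701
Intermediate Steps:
U(c) = -4 + 2*c
41911 + k(U(7)) = 41911 - 210 = 41701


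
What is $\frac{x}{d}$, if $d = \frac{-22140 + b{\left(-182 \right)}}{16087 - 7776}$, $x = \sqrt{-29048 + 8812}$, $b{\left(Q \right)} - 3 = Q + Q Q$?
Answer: $\frac{16622 i \sqrt{5059}}{10805} \approx 109.42 i$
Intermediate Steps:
$b{\left(Q \right)} = 3 + Q + Q^{2}$ ($b{\left(Q \right)} = 3 + \left(Q + Q Q\right) = 3 + \left(Q + Q^{2}\right) = 3 + Q + Q^{2}$)
$x = 2 i \sqrt{5059}$ ($x = \sqrt{-20236} = 2 i \sqrt{5059} \approx 142.25 i$)
$d = \frac{10805}{8311}$ ($d = \frac{-22140 + \left(3 - 182 + \left(-182\right)^{2}\right)}{16087 - 7776} = \frac{-22140 + \left(3 - 182 + 33124\right)}{8311} = \left(-22140 + 32945\right) \frac{1}{8311} = 10805 \cdot \frac{1}{8311} = \frac{10805}{8311} \approx 1.3001$)
$\frac{x}{d} = \frac{2 i \sqrt{5059}}{\frac{10805}{8311}} = 2 i \sqrt{5059} \cdot \frac{8311}{10805} = \frac{16622 i \sqrt{5059}}{10805}$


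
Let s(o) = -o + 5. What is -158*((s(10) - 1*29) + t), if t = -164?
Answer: 31284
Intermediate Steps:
s(o) = 5 - o
-158*((s(10) - 1*29) + t) = -158*(((5 - 1*10) - 1*29) - 164) = -158*(((5 - 10) - 29) - 164) = -158*((-5 - 29) - 164) = -158*(-34 - 164) = -158*(-198) = 31284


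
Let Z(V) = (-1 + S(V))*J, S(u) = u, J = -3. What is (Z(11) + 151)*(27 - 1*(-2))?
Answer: 3509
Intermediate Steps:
Z(V) = 3 - 3*V (Z(V) = (-1 + V)*(-3) = 3 - 3*V)
(Z(11) + 151)*(27 - 1*(-2)) = ((3 - 3*11) + 151)*(27 - 1*(-2)) = ((3 - 33) + 151)*(27 + 2) = (-30 + 151)*29 = 121*29 = 3509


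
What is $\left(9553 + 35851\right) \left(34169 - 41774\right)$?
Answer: $-345297420$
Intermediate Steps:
$\left(9553 + 35851\right) \left(34169 - 41774\right) = 45404 \left(-7605\right) = -345297420$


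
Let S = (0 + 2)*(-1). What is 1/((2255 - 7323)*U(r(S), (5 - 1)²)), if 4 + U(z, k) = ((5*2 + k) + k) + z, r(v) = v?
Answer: -1/182448 ≈ -5.4810e-6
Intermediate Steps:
S = -2 (S = 2*(-1) = -2)
U(z, k) = 6 + z + 2*k (U(z, k) = -4 + (((5*2 + k) + k) + z) = -4 + (((10 + k) + k) + z) = -4 + ((10 + 2*k) + z) = -4 + (10 + z + 2*k) = 6 + z + 2*k)
1/((2255 - 7323)*U(r(S), (5 - 1)²)) = 1/((2255 - 7323)*(6 - 2 + 2*(5 - 1)²)) = 1/((-5068)*(6 - 2 + 2*4²)) = -1/(5068*(6 - 2 + 2*16)) = -1/(5068*(6 - 2 + 32)) = -1/5068/36 = -1/5068*1/36 = -1/182448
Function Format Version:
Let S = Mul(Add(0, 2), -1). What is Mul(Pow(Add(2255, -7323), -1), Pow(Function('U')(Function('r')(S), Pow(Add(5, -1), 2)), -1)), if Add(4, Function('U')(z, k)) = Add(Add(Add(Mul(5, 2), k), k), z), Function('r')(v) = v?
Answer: Rational(-1, 182448) ≈ -5.4810e-6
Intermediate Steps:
S = -2 (S = Mul(2, -1) = -2)
Function('U')(z, k) = Add(6, z, Mul(2, k)) (Function('U')(z, k) = Add(-4, Add(Add(Add(Mul(5, 2), k), k), z)) = Add(-4, Add(Add(Add(10, k), k), z)) = Add(-4, Add(Add(10, Mul(2, k)), z)) = Add(-4, Add(10, z, Mul(2, k))) = Add(6, z, Mul(2, k)))
Mul(Pow(Add(2255, -7323), -1), Pow(Function('U')(Function('r')(S), Pow(Add(5, -1), 2)), -1)) = Mul(Pow(Add(2255, -7323), -1), Pow(Add(6, -2, Mul(2, Pow(Add(5, -1), 2))), -1)) = Mul(Pow(-5068, -1), Pow(Add(6, -2, Mul(2, Pow(4, 2))), -1)) = Mul(Rational(-1, 5068), Pow(Add(6, -2, Mul(2, 16)), -1)) = Mul(Rational(-1, 5068), Pow(Add(6, -2, 32), -1)) = Mul(Rational(-1, 5068), Pow(36, -1)) = Mul(Rational(-1, 5068), Rational(1, 36)) = Rational(-1, 182448)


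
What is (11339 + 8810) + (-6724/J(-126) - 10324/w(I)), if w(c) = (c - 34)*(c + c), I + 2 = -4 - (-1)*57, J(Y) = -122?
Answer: 1068220135/52887 ≈ 20198.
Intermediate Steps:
I = 51 (I = -2 + (-4 - (-1)*57) = -2 + (-4 - 1*(-57)) = -2 + (-4 + 57) = -2 + 53 = 51)
w(c) = 2*c*(-34 + c) (w(c) = (-34 + c)*(2*c) = 2*c*(-34 + c))
(11339 + 8810) + (-6724/J(-126) - 10324/w(I)) = (11339 + 8810) + (-6724/(-122) - 10324*1/(102*(-34 + 51))) = 20149 + (-6724*(-1/122) - 10324/(2*51*17)) = 20149 + (3362/61 - 10324/1734) = 20149 + (3362/61 - 10324*1/1734) = 20149 + (3362/61 - 5162/867) = 20149 + 2599972/52887 = 1068220135/52887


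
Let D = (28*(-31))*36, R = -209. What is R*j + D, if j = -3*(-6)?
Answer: -35010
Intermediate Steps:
D = -31248 (D = -868*36 = -31248)
j = 18
R*j + D = -209*18 - 31248 = -3762 - 31248 = -35010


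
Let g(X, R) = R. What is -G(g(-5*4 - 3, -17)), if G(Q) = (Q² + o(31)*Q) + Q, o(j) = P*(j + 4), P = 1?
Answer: 323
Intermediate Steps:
o(j) = 4 + j (o(j) = 1*(j + 4) = 1*(4 + j) = 4 + j)
G(Q) = Q² + 36*Q (G(Q) = (Q² + (4 + 31)*Q) + Q = (Q² + 35*Q) + Q = Q² + 36*Q)
-G(g(-5*4 - 3, -17)) = -(-17)*(36 - 17) = -(-17)*19 = -1*(-323) = 323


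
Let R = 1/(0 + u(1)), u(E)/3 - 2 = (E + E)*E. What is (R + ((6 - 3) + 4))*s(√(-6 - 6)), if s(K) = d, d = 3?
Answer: 85/4 ≈ 21.250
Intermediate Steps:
u(E) = 6 + 6*E² (u(E) = 6 + 3*((E + E)*E) = 6 + 3*((2*E)*E) = 6 + 3*(2*E²) = 6 + 6*E²)
s(K) = 3
R = 1/12 (R = 1/(0 + (6 + 6*1²)) = 1/(0 + (6 + 6*1)) = 1/(0 + (6 + 6)) = 1/(0 + 12) = 1/12 ≈ 0.083333)
(R + ((6 - 3) + 4))*s(√(-6 - 6)) = (1/12 + ((6 - 3) + 4))*3 = (1/12 + (3 + 4))*3 = (1/12 + 7)*3 = (85/12)*3 = 85/4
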